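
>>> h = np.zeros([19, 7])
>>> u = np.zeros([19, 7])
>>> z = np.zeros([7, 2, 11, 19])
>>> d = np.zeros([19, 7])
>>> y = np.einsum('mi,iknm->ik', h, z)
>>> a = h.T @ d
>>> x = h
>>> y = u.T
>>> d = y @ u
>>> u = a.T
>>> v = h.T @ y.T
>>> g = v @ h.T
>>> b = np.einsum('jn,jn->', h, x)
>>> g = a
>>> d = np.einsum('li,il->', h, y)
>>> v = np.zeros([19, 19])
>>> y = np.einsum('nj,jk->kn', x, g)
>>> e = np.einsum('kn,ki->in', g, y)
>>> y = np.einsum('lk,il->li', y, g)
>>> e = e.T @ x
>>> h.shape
(19, 7)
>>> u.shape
(7, 7)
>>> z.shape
(7, 2, 11, 19)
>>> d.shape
()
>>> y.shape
(7, 7)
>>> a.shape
(7, 7)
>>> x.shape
(19, 7)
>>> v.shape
(19, 19)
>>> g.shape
(7, 7)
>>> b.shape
()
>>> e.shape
(7, 7)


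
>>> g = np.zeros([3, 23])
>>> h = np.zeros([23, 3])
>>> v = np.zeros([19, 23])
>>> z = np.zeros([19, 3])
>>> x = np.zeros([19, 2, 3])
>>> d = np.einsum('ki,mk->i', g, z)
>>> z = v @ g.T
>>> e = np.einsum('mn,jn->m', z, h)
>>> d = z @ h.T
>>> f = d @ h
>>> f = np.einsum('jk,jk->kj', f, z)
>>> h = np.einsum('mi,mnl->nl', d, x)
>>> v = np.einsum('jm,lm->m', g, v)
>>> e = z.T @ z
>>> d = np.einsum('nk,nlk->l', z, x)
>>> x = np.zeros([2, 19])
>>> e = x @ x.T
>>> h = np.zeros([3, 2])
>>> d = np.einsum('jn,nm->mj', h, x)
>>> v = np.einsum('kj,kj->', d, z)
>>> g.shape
(3, 23)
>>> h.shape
(3, 2)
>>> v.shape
()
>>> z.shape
(19, 3)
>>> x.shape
(2, 19)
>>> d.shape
(19, 3)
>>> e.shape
(2, 2)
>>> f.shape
(3, 19)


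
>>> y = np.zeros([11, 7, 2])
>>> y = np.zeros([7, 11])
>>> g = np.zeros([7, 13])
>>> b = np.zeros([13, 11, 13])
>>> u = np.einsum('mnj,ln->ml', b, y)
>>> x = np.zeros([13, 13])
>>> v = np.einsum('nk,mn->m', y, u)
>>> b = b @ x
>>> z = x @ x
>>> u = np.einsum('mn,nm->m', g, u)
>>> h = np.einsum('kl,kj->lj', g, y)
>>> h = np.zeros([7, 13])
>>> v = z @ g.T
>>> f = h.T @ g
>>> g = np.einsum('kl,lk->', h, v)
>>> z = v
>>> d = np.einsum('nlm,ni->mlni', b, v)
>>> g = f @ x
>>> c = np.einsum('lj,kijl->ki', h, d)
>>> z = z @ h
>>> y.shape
(7, 11)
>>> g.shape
(13, 13)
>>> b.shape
(13, 11, 13)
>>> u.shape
(7,)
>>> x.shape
(13, 13)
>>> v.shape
(13, 7)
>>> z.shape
(13, 13)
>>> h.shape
(7, 13)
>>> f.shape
(13, 13)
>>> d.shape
(13, 11, 13, 7)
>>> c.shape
(13, 11)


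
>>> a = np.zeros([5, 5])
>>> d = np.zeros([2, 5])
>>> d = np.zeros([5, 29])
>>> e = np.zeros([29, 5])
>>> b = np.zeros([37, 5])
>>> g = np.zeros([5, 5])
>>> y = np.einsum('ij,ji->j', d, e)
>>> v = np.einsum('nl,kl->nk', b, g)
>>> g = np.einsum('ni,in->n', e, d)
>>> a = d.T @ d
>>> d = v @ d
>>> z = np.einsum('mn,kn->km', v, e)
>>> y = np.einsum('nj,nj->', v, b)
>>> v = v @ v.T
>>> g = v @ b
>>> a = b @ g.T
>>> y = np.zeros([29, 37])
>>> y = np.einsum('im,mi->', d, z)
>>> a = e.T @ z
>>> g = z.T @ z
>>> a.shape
(5, 37)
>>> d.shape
(37, 29)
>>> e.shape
(29, 5)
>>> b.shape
(37, 5)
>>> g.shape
(37, 37)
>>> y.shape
()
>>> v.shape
(37, 37)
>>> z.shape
(29, 37)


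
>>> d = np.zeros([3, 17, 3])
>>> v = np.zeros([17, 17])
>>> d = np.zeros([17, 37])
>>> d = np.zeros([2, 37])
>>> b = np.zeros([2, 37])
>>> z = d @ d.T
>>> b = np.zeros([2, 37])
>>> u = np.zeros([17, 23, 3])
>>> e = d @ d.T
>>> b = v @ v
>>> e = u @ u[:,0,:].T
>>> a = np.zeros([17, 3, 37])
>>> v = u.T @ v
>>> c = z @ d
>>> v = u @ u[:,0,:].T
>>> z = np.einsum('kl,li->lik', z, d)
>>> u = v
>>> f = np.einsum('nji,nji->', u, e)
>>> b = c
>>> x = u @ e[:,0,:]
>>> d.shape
(2, 37)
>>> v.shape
(17, 23, 17)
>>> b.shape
(2, 37)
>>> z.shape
(2, 37, 2)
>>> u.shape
(17, 23, 17)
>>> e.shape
(17, 23, 17)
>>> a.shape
(17, 3, 37)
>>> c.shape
(2, 37)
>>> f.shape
()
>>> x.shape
(17, 23, 17)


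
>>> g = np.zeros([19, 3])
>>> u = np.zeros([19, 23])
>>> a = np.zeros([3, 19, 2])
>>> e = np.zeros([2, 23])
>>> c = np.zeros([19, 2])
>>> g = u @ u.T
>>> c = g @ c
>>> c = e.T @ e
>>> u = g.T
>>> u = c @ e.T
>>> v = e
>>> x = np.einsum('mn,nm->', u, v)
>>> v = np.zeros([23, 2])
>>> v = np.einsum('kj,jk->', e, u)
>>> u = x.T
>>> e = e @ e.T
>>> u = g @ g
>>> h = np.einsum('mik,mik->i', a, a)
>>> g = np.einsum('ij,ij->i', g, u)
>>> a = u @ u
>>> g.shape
(19,)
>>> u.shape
(19, 19)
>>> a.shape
(19, 19)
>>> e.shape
(2, 2)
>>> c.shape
(23, 23)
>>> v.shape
()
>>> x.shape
()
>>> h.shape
(19,)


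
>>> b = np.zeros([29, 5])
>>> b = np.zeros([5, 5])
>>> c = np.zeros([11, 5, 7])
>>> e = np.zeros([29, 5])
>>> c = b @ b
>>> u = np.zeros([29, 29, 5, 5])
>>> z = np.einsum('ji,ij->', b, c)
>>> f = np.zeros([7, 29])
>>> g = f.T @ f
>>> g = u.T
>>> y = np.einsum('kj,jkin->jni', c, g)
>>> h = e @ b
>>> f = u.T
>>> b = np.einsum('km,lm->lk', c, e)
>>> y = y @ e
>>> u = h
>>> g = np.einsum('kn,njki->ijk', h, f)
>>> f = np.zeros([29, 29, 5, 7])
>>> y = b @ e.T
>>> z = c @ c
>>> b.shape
(29, 5)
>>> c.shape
(5, 5)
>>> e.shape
(29, 5)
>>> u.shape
(29, 5)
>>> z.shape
(5, 5)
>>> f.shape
(29, 29, 5, 7)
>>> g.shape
(29, 5, 29)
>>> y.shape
(29, 29)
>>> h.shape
(29, 5)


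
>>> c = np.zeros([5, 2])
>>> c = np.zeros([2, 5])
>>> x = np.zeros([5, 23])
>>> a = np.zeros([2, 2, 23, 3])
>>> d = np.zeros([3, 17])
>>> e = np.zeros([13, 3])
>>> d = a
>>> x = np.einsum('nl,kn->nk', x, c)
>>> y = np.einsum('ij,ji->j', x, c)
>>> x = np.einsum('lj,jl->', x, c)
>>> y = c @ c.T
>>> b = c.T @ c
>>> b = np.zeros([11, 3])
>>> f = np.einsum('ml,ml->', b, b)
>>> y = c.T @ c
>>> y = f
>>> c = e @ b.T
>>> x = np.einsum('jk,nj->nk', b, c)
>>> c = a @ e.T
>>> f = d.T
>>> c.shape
(2, 2, 23, 13)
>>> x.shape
(13, 3)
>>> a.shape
(2, 2, 23, 3)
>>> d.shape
(2, 2, 23, 3)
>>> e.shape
(13, 3)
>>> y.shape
()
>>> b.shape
(11, 3)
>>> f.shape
(3, 23, 2, 2)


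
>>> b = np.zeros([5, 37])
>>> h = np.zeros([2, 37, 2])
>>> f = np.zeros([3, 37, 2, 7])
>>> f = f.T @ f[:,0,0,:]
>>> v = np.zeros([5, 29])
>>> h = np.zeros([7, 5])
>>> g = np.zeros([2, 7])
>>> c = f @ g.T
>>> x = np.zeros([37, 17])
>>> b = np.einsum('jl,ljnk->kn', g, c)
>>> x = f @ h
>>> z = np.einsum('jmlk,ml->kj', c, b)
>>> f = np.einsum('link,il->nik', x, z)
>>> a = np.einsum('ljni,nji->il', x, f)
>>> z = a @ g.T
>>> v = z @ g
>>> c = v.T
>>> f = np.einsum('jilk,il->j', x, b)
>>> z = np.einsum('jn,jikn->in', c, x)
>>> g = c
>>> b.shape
(2, 37)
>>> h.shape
(7, 5)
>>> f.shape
(7,)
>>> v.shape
(5, 7)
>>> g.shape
(7, 5)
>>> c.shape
(7, 5)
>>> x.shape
(7, 2, 37, 5)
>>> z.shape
(2, 5)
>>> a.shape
(5, 7)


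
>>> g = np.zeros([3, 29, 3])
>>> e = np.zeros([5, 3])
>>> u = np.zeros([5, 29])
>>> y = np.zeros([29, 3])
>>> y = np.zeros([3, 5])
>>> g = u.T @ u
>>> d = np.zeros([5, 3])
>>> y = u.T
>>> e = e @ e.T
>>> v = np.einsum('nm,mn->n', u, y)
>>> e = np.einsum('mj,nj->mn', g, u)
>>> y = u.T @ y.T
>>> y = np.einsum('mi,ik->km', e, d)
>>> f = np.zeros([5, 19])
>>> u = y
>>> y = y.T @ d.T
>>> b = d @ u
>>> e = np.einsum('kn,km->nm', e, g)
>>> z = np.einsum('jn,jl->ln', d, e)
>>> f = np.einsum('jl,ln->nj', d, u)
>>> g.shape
(29, 29)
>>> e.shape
(5, 29)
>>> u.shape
(3, 29)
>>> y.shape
(29, 5)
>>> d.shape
(5, 3)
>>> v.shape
(5,)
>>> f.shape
(29, 5)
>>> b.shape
(5, 29)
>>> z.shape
(29, 3)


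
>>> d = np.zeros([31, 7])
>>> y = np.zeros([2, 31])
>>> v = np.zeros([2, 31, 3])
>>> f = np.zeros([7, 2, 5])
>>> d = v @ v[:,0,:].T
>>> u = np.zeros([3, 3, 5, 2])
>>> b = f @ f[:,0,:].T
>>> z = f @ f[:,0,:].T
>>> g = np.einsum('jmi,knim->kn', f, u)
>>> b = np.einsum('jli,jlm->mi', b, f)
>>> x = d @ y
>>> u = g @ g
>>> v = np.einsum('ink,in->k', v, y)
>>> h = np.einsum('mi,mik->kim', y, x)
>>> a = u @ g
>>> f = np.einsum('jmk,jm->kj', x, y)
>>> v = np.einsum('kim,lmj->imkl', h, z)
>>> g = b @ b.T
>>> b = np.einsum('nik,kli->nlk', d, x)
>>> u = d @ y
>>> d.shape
(2, 31, 2)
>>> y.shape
(2, 31)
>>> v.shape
(31, 2, 31, 7)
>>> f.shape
(31, 2)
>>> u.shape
(2, 31, 31)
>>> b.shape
(2, 31, 2)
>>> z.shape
(7, 2, 7)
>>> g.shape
(5, 5)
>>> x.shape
(2, 31, 31)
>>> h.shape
(31, 31, 2)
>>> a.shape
(3, 3)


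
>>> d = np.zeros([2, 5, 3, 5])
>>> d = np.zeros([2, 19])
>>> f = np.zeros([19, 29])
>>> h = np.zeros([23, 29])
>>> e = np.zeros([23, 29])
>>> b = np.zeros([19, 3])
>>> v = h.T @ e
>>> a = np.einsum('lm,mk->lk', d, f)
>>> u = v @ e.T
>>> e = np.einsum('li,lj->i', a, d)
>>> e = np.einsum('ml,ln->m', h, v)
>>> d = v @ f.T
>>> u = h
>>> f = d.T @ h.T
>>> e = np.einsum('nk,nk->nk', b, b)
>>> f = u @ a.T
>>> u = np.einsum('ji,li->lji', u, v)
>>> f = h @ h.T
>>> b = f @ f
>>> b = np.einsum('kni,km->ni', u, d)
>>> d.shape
(29, 19)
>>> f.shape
(23, 23)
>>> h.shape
(23, 29)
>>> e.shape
(19, 3)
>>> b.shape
(23, 29)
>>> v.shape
(29, 29)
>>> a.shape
(2, 29)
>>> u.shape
(29, 23, 29)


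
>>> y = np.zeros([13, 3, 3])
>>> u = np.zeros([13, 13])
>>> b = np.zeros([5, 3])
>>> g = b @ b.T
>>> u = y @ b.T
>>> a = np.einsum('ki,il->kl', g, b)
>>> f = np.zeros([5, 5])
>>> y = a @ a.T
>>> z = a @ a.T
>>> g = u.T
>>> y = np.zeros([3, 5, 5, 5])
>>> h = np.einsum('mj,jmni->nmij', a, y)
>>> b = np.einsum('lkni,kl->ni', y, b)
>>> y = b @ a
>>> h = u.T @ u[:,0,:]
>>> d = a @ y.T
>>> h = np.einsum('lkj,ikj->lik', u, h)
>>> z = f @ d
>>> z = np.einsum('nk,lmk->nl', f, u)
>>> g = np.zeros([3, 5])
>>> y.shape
(5, 3)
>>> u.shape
(13, 3, 5)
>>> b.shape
(5, 5)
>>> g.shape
(3, 5)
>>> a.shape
(5, 3)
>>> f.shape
(5, 5)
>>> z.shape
(5, 13)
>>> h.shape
(13, 5, 3)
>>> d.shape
(5, 5)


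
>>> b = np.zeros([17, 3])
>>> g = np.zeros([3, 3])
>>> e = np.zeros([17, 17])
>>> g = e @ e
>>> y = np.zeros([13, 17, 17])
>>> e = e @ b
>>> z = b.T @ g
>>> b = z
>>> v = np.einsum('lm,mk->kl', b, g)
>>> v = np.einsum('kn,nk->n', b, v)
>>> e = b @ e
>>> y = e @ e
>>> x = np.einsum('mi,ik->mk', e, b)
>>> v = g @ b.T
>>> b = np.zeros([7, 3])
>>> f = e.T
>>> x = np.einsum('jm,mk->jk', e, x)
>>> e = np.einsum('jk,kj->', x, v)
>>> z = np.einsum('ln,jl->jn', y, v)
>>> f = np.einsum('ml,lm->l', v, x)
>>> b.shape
(7, 3)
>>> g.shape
(17, 17)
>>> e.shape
()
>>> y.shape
(3, 3)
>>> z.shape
(17, 3)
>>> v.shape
(17, 3)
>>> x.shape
(3, 17)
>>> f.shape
(3,)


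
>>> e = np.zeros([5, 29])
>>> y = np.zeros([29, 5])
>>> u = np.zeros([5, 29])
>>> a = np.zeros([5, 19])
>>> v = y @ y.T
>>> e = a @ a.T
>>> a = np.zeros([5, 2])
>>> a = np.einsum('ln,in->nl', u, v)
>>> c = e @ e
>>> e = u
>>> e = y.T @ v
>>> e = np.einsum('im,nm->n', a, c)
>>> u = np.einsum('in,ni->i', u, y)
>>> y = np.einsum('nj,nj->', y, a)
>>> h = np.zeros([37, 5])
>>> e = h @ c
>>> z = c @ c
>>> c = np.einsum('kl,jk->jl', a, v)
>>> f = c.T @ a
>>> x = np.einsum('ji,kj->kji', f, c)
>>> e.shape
(37, 5)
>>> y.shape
()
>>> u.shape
(5,)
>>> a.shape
(29, 5)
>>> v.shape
(29, 29)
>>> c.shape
(29, 5)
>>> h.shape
(37, 5)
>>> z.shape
(5, 5)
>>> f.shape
(5, 5)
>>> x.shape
(29, 5, 5)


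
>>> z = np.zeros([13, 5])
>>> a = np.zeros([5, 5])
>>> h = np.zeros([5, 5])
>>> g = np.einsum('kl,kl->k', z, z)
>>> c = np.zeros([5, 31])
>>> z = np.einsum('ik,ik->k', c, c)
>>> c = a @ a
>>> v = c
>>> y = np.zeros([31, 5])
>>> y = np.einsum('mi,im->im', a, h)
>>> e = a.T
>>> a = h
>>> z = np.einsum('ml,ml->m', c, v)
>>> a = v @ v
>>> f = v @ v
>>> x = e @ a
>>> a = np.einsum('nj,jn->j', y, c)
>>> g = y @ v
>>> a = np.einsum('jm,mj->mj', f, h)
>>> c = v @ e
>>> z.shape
(5,)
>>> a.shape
(5, 5)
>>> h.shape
(5, 5)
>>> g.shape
(5, 5)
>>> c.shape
(5, 5)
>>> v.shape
(5, 5)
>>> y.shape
(5, 5)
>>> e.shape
(5, 5)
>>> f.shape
(5, 5)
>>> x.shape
(5, 5)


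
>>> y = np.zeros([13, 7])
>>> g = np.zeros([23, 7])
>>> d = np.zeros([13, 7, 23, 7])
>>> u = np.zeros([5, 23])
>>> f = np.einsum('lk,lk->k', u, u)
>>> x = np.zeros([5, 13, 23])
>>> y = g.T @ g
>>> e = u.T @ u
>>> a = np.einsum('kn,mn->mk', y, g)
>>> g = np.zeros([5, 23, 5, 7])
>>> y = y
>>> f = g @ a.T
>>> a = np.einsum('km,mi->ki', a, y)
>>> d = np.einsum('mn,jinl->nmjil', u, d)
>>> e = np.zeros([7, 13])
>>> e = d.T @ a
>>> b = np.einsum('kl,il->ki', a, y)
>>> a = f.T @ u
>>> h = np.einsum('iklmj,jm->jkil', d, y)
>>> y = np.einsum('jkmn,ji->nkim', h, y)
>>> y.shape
(13, 5, 7, 23)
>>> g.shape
(5, 23, 5, 7)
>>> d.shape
(23, 5, 13, 7, 7)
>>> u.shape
(5, 23)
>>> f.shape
(5, 23, 5, 23)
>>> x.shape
(5, 13, 23)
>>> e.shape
(7, 7, 13, 5, 7)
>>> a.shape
(23, 5, 23, 23)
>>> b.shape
(23, 7)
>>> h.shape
(7, 5, 23, 13)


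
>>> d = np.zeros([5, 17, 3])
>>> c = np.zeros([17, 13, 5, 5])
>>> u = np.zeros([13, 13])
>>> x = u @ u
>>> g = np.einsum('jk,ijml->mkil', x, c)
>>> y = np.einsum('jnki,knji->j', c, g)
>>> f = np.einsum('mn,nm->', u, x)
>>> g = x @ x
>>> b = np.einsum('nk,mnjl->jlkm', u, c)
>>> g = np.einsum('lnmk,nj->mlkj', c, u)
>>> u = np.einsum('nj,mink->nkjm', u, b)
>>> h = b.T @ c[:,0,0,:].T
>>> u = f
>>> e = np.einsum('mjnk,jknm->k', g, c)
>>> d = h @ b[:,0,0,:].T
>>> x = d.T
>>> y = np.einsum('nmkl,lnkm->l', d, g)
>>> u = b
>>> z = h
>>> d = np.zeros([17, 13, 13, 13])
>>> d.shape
(17, 13, 13, 13)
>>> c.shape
(17, 13, 5, 5)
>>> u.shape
(5, 5, 13, 17)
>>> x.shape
(5, 5, 13, 17)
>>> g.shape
(5, 17, 5, 13)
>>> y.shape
(5,)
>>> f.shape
()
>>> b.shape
(5, 5, 13, 17)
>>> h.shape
(17, 13, 5, 17)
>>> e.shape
(13,)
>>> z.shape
(17, 13, 5, 17)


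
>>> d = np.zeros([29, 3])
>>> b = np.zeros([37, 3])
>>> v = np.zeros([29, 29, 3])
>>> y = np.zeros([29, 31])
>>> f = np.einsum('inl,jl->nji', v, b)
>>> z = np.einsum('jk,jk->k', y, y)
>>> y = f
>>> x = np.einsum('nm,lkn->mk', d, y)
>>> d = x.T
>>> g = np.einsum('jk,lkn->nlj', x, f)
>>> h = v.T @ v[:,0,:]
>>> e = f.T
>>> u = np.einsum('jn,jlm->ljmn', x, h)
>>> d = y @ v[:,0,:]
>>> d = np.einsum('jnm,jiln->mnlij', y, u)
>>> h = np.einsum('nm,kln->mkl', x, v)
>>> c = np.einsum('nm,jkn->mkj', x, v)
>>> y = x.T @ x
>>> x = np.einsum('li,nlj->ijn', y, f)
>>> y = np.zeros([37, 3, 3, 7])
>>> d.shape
(29, 37, 3, 3, 29)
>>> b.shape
(37, 3)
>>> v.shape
(29, 29, 3)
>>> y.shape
(37, 3, 3, 7)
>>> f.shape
(29, 37, 29)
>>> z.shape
(31,)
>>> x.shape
(37, 29, 29)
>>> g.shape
(29, 29, 3)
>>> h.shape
(37, 29, 29)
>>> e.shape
(29, 37, 29)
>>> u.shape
(29, 3, 3, 37)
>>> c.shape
(37, 29, 29)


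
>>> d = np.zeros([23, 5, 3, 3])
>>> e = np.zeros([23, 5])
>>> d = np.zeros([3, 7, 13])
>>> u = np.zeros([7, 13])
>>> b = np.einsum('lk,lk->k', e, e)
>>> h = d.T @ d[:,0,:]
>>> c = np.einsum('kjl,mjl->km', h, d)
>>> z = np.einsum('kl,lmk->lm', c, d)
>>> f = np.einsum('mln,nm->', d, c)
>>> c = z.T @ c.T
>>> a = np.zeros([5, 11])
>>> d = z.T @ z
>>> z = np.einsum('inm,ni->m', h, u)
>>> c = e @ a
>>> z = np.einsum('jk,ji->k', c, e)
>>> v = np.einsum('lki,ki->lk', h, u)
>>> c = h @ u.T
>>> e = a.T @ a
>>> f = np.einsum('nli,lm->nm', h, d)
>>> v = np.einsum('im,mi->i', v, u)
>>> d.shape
(7, 7)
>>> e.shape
(11, 11)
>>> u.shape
(7, 13)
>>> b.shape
(5,)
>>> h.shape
(13, 7, 13)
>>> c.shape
(13, 7, 7)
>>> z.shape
(11,)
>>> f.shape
(13, 7)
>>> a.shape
(5, 11)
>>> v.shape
(13,)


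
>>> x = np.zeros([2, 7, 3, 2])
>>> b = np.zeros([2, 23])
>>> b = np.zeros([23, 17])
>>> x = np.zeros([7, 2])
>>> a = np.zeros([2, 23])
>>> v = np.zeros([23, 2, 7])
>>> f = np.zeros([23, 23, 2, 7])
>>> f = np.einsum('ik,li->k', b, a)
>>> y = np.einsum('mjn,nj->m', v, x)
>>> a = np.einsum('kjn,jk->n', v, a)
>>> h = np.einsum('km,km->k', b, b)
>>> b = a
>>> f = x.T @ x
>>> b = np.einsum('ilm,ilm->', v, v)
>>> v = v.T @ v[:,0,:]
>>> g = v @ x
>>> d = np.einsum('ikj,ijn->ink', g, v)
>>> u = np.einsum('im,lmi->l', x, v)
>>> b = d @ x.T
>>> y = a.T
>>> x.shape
(7, 2)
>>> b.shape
(7, 7, 7)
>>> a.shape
(7,)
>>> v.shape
(7, 2, 7)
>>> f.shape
(2, 2)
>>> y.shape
(7,)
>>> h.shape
(23,)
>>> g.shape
(7, 2, 2)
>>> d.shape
(7, 7, 2)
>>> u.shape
(7,)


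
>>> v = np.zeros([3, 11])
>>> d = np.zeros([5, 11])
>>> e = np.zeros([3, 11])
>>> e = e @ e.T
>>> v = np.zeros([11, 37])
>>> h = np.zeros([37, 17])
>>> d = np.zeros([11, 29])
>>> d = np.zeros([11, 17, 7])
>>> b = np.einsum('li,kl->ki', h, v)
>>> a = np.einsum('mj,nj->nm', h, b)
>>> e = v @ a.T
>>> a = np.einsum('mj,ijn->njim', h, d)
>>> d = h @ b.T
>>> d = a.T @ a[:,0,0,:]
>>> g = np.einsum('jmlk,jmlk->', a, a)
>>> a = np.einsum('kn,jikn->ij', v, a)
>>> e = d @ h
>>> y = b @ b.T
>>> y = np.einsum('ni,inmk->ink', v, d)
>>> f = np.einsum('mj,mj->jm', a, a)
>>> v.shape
(11, 37)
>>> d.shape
(37, 11, 17, 37)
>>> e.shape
(37, 11, 17, 17)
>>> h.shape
(37, 17)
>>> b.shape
(11, 17)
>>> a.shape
(17, 7)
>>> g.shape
()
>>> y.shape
(37, 11, 37)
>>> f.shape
(7, 17)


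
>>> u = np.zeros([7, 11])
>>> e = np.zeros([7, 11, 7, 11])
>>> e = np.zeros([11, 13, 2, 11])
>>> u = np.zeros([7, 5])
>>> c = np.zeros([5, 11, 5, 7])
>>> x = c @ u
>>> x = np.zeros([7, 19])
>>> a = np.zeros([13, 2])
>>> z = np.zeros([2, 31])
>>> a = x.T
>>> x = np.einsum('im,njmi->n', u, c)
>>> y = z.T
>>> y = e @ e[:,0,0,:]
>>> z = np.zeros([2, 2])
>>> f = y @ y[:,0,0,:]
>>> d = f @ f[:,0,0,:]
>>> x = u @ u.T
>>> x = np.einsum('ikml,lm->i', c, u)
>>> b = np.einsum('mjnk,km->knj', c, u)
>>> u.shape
(7, 5)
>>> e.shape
(11, 13, 2, 11)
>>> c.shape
(5, 11, 5, 7)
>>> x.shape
(5,)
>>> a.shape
(19, 7)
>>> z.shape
(2, 2)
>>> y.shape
(11, 13, 2, 11)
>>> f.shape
(11, 13, 2, 11)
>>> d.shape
(11, 13, 2, 11)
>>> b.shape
(7, 5, 11)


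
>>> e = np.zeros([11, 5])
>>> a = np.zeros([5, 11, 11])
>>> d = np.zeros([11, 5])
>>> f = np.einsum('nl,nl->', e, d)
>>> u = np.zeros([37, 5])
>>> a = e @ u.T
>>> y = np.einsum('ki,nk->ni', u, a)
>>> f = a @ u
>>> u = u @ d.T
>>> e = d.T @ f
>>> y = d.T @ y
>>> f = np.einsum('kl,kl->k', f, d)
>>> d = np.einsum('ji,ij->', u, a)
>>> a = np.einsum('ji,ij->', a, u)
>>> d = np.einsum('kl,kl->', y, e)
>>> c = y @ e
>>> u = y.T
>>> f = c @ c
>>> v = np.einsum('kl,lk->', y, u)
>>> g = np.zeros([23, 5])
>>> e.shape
(5, 5)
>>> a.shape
()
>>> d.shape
()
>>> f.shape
(5, 5)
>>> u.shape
(5, 5)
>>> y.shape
(5, 5)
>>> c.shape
(5, 5)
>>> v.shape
()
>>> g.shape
(23, 5)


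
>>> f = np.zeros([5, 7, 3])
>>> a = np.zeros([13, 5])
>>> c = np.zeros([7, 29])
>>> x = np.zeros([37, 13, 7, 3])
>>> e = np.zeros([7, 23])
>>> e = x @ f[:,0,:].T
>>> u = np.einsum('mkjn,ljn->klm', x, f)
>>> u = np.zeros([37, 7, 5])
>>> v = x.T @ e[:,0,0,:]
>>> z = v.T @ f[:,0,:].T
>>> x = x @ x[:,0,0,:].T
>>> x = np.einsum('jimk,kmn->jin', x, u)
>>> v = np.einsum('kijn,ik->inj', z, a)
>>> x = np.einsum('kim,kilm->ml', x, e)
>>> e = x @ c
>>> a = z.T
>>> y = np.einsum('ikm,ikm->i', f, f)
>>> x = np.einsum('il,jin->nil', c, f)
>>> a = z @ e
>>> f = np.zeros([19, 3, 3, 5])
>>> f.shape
(19, 3, 3, 5)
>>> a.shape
(5, 13, 7, 29)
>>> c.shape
(7, 29)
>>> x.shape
(3, 7, 29)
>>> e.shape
(5, 29)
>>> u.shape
(37, 7, 5)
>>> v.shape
(13, 5, 7)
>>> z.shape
(5, 13, 7, 5)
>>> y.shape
(5,)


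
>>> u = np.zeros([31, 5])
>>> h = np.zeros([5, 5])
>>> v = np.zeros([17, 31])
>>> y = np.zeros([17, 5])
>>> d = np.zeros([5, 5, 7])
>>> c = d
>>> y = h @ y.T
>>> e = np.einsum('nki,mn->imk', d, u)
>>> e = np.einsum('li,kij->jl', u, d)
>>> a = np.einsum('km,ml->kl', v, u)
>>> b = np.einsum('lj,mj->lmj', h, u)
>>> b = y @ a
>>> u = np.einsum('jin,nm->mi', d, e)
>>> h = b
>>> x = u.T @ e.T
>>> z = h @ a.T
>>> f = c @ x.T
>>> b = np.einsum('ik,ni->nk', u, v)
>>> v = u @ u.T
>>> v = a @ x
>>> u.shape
(31, 5)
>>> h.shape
(5, 5)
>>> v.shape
(17, 7)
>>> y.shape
(5, 17)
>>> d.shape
(5, 5, 7)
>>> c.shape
(5, 5, 7)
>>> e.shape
(7, 31)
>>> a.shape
(17, 5)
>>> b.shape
(17, 5)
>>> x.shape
(5, 7)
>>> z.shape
(5, 17)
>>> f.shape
(5, 5, 5)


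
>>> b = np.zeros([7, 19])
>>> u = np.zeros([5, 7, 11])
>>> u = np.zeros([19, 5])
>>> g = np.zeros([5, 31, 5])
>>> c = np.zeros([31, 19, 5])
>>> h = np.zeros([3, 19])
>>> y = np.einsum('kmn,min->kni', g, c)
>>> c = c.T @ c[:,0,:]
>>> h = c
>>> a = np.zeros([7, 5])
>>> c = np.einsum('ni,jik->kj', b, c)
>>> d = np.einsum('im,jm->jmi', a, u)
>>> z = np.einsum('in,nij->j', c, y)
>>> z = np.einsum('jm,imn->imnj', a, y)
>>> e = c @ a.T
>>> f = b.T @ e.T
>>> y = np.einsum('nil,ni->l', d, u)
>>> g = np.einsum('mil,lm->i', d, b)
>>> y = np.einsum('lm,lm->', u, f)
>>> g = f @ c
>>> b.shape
(7, 19)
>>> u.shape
(19, 5)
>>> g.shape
(19, 5)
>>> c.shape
(5, 5)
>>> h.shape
(5, 19, 5)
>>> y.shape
()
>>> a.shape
(7, 5)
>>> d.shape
(19, 5, 7)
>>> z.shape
(5, 5, 19, 7)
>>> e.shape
(5, 7)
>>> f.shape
(19, 5)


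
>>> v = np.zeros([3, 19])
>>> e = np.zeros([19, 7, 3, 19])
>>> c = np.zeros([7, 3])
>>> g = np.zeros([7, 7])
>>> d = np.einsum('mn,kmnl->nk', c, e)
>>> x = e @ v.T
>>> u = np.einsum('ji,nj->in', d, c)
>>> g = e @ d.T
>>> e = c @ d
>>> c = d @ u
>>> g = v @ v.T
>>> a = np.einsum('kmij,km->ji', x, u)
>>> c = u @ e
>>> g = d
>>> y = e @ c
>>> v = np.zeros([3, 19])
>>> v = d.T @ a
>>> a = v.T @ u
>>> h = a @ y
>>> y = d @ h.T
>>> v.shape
(19, 3)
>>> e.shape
(7, 19)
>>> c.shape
(19, 19)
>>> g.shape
(3, 19)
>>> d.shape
(3, 19)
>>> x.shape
(19, 7, 3, 3)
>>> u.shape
(19, 7)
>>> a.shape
(3, 7)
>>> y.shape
(3, 3)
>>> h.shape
(3, 19)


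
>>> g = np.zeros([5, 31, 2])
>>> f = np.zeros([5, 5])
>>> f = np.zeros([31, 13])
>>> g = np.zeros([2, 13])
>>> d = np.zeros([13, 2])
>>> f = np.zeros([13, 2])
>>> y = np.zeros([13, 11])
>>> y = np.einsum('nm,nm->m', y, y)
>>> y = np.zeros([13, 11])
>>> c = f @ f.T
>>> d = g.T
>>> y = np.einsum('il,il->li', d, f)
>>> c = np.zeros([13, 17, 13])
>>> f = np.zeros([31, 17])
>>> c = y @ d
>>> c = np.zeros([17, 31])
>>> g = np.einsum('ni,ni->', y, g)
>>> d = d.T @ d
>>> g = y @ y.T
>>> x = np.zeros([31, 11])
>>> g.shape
(2, 2)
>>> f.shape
(31, 17)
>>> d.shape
(2, 2)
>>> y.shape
(2, 13)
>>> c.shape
(17, 31)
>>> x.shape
(31, 11)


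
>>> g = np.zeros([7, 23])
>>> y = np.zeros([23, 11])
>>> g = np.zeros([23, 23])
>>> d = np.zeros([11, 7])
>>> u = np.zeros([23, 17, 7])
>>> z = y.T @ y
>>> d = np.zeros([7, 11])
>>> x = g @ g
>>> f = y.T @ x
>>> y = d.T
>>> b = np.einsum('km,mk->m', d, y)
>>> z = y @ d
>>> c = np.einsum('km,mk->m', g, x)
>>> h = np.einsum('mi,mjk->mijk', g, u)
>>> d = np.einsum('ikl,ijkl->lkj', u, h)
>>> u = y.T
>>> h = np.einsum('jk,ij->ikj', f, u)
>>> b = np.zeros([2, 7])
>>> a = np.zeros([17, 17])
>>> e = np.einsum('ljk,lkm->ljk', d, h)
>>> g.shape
(23, 23)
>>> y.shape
(11, 7)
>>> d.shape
(7, 17, 23)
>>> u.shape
(7, 11)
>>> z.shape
(11, 11)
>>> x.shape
(23, 23)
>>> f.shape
(11, 23)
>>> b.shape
(2, 7)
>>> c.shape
(23,)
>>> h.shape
(7, 23, 11)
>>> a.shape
(17, 17)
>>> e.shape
(7, 17, 23)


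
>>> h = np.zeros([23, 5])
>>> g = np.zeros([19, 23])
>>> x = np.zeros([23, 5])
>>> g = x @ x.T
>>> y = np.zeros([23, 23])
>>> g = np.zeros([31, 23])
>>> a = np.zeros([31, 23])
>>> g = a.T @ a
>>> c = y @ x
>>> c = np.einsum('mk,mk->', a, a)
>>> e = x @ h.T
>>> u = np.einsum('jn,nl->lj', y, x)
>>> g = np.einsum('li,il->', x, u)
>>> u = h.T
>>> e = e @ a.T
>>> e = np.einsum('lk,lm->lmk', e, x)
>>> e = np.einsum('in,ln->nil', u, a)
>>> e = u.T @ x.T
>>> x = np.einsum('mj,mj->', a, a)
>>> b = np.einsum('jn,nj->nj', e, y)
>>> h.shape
(23, 5)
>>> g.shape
()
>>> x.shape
()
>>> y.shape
(23, 23)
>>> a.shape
(31, 23)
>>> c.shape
()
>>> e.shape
(23, 23)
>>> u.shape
(5, 23)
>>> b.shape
(23, 23)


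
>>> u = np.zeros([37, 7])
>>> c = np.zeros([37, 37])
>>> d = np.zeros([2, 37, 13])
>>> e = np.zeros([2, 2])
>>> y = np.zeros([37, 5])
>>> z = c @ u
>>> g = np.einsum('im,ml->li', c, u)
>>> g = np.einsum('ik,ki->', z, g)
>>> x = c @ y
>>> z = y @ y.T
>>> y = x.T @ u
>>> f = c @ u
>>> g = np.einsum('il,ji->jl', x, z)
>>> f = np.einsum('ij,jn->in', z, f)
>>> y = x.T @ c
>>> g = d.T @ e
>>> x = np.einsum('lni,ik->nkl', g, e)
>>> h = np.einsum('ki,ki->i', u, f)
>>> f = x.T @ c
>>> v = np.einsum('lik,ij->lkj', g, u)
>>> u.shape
(37, 7)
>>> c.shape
(37, 37)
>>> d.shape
(2, 37, 13)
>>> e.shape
(2, 2)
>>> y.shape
(5, 37)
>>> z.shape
(37, 37)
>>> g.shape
(13, 37, 2)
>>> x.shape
(37, 2, 13)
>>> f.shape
(13, 2, 37)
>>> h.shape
(7,)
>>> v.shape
(13, 2, 7)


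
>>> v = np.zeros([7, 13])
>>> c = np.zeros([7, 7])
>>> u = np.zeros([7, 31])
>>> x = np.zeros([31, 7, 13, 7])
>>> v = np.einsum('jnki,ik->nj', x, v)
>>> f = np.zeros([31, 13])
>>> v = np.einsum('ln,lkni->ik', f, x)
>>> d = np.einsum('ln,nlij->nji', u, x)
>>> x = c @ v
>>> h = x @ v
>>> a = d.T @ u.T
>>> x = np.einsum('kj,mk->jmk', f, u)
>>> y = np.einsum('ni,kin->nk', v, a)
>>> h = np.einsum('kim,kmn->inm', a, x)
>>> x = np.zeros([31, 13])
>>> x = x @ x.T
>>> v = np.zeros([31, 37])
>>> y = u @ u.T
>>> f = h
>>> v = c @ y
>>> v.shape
(7, 7)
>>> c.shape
(7, 7)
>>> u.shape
(7, 31)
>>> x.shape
(31, 31)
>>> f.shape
(7, 31, 7)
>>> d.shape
(31, 7, 13)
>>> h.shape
(7, 31, 7)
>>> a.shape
(13, 7, 7)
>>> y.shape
(7, 7)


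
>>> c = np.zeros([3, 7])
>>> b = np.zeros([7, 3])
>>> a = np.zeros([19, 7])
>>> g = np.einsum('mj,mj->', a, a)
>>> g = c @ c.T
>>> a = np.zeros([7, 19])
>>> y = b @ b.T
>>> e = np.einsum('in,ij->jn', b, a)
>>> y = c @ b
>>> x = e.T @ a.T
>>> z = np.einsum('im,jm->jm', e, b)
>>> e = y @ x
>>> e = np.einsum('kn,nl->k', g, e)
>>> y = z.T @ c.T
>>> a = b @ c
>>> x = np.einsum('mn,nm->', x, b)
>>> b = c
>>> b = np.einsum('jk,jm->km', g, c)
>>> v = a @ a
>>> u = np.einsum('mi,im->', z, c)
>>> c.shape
(3, 7)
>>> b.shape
(3, 7)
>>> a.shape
(7, 7)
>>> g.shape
(3, 3)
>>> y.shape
(3, 3)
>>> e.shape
(3,)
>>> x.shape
()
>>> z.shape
(7, 3)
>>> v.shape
(7, 7)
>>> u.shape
()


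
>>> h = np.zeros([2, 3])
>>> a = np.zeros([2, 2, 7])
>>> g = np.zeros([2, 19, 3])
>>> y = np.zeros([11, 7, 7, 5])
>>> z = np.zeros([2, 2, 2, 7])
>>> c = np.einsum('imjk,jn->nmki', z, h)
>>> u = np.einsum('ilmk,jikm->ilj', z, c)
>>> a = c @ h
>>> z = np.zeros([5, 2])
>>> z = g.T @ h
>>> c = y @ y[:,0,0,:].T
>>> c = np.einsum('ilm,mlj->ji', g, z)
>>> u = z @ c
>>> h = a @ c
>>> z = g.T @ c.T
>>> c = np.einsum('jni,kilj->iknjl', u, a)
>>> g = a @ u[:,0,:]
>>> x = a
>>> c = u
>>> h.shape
(3, 2, 7, 2)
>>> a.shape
(3, 2, 7, 3)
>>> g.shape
(3, 2, 7, 2)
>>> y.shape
(11, 7, 7, 5)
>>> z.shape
(3, 19, 3)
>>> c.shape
(3, 19, 2)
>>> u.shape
(3, 19, 2)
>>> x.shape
(3, 2, 7, 3)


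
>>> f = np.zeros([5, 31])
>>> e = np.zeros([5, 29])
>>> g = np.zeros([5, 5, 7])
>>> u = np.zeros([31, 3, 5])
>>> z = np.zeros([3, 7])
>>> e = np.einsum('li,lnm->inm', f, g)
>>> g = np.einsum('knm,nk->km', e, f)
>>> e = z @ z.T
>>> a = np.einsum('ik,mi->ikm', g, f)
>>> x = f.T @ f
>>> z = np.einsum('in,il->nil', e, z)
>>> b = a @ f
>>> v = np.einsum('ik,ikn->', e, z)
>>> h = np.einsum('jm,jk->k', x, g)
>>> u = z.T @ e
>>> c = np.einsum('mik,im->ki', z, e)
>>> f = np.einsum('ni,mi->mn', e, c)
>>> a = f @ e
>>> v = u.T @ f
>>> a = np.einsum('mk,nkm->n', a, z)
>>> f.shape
(7, 3)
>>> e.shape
(3, 3)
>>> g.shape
(31, 7)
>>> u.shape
(7, 3, 3)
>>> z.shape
(3, 3, 7)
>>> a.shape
(3,)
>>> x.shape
(31, 31)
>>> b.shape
(31, 7, 31)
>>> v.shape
(3, 3, 3)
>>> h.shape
(7,)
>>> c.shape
(7, 3)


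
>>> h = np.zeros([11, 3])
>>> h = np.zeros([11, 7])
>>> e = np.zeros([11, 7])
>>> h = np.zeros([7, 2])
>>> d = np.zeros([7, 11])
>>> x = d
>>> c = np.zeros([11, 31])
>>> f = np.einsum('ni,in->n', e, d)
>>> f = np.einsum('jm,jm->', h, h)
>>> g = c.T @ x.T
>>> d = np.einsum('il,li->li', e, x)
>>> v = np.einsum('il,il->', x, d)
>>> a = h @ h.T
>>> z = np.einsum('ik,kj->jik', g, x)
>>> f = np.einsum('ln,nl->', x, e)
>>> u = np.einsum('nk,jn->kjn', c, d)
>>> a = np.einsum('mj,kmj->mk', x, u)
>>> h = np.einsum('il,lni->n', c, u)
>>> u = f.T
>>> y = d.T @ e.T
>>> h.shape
(7,)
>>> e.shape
(11, 7)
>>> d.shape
(7, 11)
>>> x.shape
(7, 11)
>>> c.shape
(11, 31)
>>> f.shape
()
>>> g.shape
(31, 7)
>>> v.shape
()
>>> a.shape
(7, 31)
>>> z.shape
(11, 31, 7)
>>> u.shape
()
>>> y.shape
(11, 11)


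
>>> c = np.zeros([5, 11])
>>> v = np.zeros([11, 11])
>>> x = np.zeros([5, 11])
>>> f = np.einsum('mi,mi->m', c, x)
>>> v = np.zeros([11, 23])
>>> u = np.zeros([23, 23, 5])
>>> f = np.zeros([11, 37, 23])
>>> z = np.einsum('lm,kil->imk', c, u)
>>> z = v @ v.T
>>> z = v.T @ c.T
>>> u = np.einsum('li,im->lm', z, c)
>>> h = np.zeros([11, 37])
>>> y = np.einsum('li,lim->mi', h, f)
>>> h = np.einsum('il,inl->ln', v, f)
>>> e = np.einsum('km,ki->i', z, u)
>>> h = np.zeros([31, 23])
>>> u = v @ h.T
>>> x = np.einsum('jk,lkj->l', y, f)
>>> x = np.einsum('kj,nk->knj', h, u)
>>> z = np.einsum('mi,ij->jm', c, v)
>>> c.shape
(5, 11)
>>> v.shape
(11, 23)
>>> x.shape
(31, 11, 23)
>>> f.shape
(11, 37, 23)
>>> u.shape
(11, 31)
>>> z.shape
(23, 5)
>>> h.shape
(31, 23)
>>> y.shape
(23, 37)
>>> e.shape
(11,)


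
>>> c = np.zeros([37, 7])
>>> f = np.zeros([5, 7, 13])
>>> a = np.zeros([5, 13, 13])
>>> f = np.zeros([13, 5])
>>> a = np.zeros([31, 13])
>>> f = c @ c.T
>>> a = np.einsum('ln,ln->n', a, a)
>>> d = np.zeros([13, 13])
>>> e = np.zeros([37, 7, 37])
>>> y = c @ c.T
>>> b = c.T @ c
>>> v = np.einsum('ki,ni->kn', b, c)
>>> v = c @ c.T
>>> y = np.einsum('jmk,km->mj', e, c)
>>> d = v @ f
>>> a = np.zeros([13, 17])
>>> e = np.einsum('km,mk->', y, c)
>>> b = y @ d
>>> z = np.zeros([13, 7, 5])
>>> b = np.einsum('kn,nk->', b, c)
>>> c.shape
(37, 7)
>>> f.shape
(37, 37)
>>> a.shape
(13, 17)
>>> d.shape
(37, 37)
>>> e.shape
()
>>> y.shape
(7, 37)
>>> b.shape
()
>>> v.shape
(37, 37)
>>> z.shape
(13, 7, 5)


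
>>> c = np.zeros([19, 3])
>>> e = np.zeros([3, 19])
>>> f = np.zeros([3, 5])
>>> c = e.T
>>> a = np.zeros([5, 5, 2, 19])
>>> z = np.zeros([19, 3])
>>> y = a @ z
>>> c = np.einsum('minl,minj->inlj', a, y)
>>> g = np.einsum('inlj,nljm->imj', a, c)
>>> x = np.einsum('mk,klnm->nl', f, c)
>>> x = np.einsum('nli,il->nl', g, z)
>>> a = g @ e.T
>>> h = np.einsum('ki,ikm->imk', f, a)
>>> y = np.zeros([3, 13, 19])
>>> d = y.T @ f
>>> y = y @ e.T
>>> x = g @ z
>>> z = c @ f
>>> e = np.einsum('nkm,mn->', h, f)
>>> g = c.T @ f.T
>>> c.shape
(5, 2, 19, 3)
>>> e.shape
()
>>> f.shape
(3, 5)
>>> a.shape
(5, 3, 3)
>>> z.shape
(5, 2, 19, 5)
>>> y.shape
(3, 13, 3)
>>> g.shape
(3, 19, 2, 3)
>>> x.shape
(5, 3, 3)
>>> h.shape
(5, 3, 3)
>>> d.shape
(19, 13, 5)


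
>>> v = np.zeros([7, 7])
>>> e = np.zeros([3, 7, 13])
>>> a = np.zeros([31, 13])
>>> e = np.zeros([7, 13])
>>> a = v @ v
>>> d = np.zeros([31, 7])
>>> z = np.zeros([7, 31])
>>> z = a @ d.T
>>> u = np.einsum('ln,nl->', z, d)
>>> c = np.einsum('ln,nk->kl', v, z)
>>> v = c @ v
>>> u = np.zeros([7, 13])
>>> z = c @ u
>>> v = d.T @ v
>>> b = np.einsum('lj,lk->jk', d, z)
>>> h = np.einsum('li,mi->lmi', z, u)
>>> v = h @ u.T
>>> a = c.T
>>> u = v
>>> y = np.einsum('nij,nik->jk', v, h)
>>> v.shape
(31, 7, 7)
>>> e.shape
(7, 13)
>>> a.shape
(7, 31)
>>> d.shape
(31, 7)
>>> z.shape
(31, 13)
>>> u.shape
(31, 7, 7)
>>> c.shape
(31, 7)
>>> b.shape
(7, 13)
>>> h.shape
(31, 7, 13)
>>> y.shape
(7, 13)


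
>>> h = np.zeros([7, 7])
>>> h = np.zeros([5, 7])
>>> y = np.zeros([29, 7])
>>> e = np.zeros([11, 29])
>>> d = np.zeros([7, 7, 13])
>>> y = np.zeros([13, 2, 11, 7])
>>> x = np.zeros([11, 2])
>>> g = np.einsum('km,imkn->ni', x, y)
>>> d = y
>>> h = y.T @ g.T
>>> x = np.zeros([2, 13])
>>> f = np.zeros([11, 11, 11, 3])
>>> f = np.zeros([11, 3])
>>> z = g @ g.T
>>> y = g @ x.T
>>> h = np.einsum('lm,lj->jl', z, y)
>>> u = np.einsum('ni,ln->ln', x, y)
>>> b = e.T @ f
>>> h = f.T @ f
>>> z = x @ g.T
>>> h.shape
(3, 3)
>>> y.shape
(7, 2)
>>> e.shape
(11, 29)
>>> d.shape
(13, 2, 11, 7)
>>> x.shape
(2, 13)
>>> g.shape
(7, 13)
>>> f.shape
(11, 3)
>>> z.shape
(2, 7)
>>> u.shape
(7, 2)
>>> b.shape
(29, 3)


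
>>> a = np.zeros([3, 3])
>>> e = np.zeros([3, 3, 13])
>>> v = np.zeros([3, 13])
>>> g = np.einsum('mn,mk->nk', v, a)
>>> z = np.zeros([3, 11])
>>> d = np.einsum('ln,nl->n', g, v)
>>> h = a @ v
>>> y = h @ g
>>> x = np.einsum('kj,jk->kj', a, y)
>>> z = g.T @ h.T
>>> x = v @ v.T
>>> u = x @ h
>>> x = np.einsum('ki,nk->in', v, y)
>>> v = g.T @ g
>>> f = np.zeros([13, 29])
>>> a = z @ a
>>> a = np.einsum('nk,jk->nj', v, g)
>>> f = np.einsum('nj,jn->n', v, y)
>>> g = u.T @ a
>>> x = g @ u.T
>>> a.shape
(3, 13)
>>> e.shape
(3, 3, 13)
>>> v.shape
(3, 3)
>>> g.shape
(13, 13)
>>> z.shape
(3, 3)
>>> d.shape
(3,)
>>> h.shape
(3, 13)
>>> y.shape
(3, 3)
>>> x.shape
(13, 3)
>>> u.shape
(3, 13)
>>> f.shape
(3,)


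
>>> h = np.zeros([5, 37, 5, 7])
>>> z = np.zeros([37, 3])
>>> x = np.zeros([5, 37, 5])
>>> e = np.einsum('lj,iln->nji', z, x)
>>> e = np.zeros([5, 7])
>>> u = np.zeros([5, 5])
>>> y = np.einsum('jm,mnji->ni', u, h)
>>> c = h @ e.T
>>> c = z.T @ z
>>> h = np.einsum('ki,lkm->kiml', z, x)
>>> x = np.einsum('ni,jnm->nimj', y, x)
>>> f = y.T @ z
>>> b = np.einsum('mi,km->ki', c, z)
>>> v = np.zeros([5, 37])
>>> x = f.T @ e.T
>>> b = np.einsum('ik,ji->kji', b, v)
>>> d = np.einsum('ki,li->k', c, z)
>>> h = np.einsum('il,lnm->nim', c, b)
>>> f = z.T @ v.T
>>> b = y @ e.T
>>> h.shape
(5, 3, 37)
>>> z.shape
(37, 3)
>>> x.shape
(3, 5)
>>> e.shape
(5, 7)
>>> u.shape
(5, 5)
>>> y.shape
(37, 7)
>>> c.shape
(3, 3)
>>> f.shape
(3, 5)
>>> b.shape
(37, 5)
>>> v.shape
(5, 37)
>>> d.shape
(3,)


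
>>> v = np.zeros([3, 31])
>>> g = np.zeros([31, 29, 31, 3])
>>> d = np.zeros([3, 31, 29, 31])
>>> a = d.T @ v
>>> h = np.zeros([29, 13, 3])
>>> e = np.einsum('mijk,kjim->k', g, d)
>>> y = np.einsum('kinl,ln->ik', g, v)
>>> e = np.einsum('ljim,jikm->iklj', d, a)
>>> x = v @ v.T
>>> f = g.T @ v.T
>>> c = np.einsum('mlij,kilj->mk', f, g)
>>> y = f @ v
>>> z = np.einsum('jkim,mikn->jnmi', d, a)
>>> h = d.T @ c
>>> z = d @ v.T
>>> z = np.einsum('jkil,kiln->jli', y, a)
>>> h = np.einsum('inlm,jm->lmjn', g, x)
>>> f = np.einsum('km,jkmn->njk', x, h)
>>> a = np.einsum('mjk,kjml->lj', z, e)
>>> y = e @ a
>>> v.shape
(3, 31)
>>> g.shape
(31, 29, 31, 3)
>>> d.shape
(3, 31, 29, 31)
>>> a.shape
(31, 31)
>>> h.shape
(31, 3, 3, 29)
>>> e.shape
(29, 31, 3, 31)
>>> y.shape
(29, 31, 3, 31)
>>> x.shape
(3, 3)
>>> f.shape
(29, 31, 3)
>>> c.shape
(3, 31)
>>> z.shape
(3, 31, 29)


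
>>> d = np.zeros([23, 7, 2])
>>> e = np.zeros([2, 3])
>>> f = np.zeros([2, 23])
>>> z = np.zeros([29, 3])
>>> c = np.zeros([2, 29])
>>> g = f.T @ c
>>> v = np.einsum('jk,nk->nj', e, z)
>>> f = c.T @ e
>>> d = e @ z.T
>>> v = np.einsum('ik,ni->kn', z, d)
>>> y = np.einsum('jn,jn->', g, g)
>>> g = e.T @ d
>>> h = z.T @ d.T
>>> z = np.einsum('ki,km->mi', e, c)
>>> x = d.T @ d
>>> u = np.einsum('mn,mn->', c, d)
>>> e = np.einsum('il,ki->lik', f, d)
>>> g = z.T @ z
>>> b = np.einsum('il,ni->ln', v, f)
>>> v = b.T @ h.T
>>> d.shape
(2, 29)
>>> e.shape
(3, 29, 2)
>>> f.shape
(29, 3)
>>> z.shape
(29, 3)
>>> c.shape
(2, 29)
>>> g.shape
(3, 3)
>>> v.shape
(29, 3)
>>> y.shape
()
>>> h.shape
(3, 2)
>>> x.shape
(29, 29)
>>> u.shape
()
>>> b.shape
(2, 29)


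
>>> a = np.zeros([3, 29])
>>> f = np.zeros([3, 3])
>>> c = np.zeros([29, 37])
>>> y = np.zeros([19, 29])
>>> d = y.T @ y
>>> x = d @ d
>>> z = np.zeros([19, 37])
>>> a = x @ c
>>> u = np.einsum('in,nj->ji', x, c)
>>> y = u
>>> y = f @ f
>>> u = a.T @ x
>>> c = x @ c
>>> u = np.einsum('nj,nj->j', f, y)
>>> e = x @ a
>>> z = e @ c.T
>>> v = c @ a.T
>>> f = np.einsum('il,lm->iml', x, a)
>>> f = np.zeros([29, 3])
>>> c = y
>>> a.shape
(29, 37)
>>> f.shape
(29, 3)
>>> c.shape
(3, 3)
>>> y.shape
(3, 3)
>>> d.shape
(29, 29)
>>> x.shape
(29, 29)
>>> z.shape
(29, 29)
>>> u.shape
(3,)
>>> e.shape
(29, 37)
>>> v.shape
(29, 29)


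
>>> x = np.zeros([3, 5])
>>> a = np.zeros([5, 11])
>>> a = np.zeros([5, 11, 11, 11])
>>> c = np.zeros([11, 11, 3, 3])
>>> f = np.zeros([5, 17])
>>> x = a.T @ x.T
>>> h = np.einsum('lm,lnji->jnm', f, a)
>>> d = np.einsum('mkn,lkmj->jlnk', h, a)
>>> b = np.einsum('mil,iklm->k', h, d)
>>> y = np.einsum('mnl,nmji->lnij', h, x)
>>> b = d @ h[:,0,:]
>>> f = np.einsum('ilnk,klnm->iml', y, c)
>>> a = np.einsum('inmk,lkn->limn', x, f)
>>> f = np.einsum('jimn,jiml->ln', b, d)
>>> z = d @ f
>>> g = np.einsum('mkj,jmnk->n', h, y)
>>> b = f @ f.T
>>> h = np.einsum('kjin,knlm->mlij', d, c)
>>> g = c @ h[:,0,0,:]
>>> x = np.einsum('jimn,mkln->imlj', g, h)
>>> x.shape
(11, 3, 17, 11)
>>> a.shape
(17, 11, 11, 11)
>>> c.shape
(11, 11, 3, 3)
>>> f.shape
(11, 17)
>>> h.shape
(3, 3, 17, 5)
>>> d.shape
(11, 5, 17, 11)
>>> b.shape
(11, 11)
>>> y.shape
(17, 11, 3, 11)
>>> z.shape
(11, 5, 17, 17)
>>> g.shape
(11, 11, 3, 5)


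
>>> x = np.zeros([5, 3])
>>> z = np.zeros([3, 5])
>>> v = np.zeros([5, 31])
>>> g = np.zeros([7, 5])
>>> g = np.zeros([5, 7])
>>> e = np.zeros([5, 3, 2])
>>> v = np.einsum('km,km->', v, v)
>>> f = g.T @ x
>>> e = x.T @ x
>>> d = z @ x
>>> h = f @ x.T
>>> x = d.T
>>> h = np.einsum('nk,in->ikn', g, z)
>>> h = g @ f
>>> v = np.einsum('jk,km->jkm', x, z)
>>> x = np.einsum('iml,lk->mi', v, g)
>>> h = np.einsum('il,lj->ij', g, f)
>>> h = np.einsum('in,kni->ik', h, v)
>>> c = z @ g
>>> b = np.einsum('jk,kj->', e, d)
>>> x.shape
(3, 3)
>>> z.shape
(3, 5)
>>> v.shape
(3, 3, 5)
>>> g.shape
(5, 7)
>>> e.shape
(3, 3)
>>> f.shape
(7, 3)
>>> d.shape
(3, 3)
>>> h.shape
(5, 3)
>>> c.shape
(3, 7)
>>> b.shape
()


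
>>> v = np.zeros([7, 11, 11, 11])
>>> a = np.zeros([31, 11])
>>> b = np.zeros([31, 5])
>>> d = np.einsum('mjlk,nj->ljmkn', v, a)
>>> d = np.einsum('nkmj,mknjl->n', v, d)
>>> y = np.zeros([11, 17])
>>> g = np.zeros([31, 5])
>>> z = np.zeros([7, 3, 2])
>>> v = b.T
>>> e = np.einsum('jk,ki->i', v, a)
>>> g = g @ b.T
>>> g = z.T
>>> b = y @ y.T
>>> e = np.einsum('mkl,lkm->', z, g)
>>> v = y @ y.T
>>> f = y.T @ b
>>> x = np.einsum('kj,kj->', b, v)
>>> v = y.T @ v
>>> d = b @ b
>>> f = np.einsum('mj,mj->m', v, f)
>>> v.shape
(17, 11)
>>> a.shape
(31, 11)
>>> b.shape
(11, 11)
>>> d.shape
(11, 11)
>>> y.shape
(11, 17)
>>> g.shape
(2, 3, 7)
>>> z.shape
(7, 3, 2)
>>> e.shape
()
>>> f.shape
(17,)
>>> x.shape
()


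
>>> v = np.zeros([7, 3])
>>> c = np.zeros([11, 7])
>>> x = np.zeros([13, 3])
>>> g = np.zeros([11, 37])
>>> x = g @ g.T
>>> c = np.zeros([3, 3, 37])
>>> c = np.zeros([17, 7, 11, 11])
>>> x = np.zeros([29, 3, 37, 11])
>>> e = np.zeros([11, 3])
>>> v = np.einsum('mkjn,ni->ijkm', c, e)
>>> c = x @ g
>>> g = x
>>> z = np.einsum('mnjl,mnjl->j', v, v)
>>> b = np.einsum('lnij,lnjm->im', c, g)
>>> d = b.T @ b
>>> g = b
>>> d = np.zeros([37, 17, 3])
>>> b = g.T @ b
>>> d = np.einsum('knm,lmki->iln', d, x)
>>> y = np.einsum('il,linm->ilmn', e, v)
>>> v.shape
(3, 11, 7, 17)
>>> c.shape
(29, 3, 37, 37)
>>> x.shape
(29, 3, 37, 11)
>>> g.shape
(37, 11)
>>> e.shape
(11, 3)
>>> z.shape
(7,)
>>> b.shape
(11, 11)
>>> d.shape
(11, 29, 17)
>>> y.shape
(11, 3, 17, 7)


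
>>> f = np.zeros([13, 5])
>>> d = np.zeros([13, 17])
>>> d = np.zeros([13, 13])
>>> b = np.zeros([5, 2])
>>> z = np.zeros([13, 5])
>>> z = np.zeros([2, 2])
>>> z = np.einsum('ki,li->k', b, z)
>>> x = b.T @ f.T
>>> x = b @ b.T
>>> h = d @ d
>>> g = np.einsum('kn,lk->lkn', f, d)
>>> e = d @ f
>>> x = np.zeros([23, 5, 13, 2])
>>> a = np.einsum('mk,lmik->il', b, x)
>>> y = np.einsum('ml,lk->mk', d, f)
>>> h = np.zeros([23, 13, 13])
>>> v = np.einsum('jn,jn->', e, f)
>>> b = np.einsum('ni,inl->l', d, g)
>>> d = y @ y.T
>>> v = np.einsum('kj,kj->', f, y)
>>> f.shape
(13, 5)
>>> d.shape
(13, 13)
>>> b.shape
(5,)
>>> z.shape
(5,)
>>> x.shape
(23, 5, 13, 2)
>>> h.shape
(23, 13, 13)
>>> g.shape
(13, 13, 5)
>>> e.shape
(13, 5)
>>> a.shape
(13, 23)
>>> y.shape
(13, 5)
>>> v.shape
()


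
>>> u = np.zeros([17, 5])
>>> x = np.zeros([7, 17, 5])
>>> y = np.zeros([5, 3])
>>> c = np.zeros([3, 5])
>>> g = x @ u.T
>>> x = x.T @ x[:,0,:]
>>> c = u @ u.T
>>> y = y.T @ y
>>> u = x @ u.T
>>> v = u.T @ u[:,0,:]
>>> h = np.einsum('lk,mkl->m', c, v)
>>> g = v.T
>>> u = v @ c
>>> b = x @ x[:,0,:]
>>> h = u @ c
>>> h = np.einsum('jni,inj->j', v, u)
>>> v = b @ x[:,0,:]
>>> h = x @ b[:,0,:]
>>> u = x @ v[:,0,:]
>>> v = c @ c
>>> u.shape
(5, 17, 5)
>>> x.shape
(5, 17, 5)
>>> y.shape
(3, 3)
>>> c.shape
(17, 17)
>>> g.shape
(17, 17, 17)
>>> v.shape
(17, 17)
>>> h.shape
(5, 17, 5)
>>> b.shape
(5, 17, 5)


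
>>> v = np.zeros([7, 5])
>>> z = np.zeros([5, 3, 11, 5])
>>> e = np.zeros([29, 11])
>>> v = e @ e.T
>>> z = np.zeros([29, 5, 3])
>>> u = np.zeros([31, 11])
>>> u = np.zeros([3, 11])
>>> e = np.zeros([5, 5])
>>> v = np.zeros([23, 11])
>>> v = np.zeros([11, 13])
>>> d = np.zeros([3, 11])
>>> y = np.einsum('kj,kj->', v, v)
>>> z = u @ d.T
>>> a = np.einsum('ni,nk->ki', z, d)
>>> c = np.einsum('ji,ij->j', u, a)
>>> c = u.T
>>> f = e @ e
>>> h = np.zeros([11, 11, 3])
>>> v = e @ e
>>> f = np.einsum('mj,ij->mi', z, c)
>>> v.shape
(5, 5)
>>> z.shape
(3, 3)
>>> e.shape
(5, 5)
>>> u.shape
(3, 11)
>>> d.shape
(3, 11)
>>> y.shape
()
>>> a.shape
(11, 3)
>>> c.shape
(11, 3)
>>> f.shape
(3, 11)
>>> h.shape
(11, 11, 3)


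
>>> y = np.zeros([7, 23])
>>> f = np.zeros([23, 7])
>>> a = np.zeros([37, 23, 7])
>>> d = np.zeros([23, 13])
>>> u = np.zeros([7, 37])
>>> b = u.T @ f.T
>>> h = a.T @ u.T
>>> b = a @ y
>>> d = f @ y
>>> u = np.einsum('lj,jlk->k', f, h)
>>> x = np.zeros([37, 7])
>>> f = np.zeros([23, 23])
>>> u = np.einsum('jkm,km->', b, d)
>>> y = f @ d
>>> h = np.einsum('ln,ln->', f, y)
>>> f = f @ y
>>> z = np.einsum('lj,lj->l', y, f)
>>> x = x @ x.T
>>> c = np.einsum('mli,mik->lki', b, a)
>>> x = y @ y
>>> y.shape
(23, 23)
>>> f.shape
(23, 23)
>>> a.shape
(37, 23, 7)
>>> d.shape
(23, 23)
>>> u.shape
()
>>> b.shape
(37, 23, 23)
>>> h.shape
()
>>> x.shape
(23, 23)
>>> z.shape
(23,)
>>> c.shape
(23, 7, 23)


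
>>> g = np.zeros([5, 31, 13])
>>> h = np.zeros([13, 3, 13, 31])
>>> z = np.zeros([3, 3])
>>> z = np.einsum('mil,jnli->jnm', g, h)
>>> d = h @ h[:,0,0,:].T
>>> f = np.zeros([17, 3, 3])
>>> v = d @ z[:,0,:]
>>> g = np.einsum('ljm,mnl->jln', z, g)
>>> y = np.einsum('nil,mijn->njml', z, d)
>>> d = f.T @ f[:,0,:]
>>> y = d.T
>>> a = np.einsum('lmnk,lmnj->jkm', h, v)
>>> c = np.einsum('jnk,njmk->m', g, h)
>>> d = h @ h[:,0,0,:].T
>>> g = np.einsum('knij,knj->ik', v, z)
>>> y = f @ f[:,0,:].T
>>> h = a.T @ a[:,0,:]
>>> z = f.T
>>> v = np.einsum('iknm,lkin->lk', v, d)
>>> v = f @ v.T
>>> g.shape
(13, 13)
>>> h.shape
(3, 31, 3)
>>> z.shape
(3, 3, 17)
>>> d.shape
(13, 3, 13, 13)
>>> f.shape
(17, 3, 3)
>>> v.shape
(17, 3, 13)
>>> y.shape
(17, 3, 17)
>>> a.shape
(5, 31, 3)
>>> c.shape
(13,)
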